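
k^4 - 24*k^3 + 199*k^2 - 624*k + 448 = (k - 8)^2*(k - 7)*(k - 1)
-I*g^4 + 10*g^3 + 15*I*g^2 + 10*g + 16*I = (g - I)*(g + 2*I)*(g + 8*I)*(-I*g + 1)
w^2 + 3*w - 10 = (w - 2)*(w + 5)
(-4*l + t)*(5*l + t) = -20*l^2 + l*t + t^2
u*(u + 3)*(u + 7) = u^3 + 10*u^2 + 21*u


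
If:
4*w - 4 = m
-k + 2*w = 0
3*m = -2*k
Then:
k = 3/2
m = -1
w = 3/4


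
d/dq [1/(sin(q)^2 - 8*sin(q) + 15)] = 2*(4 - sin(q))*cos(q)/(sin(q)^2 - 8*sin(q) + 15)^2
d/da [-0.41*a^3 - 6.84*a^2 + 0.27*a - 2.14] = -1.23*a^2 - 13.68*a + 0.27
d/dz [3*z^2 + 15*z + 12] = 6*z + 15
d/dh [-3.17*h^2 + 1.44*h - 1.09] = 1.44 - 6.34*h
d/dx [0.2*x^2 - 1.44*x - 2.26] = 0.4*x - 1.44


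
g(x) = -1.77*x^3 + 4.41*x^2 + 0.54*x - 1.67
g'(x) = -5.31*x^2 + 8.82*x + 0.54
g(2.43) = 0.29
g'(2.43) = -9.38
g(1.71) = 3.30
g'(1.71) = 0.10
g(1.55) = 3.17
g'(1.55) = 1.45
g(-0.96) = 3.44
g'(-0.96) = -12.82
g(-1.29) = 8.77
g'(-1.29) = -19.67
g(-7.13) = 860.24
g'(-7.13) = -332.29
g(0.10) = -1.57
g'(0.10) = 1.37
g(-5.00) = 327.13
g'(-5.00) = -176.31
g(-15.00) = 6956.23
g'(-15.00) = -1326.51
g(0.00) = -1.67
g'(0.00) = 0.54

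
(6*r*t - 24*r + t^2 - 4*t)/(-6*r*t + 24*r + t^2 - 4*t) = (-6*r - t)/(6*r - t)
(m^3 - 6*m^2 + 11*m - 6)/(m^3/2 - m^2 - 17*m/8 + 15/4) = 8*(m^3 - 6*m^2 + 11*m - 6)/(4*m^3 - 8*m^2 - 17*m + 30)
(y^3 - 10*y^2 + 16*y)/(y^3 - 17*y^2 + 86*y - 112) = y/(y - 7)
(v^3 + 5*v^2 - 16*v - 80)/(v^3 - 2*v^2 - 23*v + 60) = (v + 4)/(v - 3)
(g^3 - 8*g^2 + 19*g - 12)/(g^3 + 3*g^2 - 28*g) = (g^2 - 4*g + 3)/(g*(g + 7))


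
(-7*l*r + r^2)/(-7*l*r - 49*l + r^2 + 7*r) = r/(r + 7)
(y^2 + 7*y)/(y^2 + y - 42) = y/(y - 6)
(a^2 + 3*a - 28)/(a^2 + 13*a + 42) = (a - 4)/(a + 6)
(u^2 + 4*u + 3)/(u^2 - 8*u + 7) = (u^2 + 4*u + 3)/(u^2 - 8*u + 7)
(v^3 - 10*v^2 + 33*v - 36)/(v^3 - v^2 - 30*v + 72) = (v - 3)/(v + 6)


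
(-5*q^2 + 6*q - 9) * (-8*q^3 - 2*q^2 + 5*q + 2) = 40*q^5 - 38*q^4 + 35*q^3 + 38*q^2 - 33*q - 18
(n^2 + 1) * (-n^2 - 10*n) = -n^4 - 10*n^3 - n^2 - 10*n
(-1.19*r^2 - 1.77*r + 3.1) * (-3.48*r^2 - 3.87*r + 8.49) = 4.1412*r^4 + 10.7649*r^3 - 14.0412*r^2 - 27.0243*r + 26.319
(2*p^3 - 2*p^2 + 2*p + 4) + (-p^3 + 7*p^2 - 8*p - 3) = p^3 + 5*p^2 - 6*p + 1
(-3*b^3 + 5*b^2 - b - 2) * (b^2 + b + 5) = -3*b^5 + 2*b^4 - 11*b^3 + 22*b^2 - 7*b - 10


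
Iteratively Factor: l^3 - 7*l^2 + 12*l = (l - 3)*(l^2 - 4*l) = (l - 4)*(l - 3)*(l)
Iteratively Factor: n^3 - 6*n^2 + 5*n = (n - 5)*(n^2 - n) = n*(n - 5)*(n - 1)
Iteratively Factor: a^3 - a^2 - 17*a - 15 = (a + 1)*(a^2 - 2*a - 15) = (a - 5)*(a + 1)*(a + 3)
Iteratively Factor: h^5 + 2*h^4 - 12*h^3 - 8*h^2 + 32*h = (h)*(h^4 + 2*h^3 - 12*h^2 - 8*h + 32) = h*(h + 4)*(h^3 - 2*h^2 - 4*h + 8) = h*(h + 2)*(h + 4)*(h^2 - 4*h + 4) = h*(h - 2)*(h + 2)*(h + 4)*(h - 2)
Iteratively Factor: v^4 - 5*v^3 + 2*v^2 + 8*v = (v - 2)*(v^3 - 3*v^2 - 4*v) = v*(v - 2)*(v^2 - 3*v - 4) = v*(v - 4)*(v - 2)*(v + 1)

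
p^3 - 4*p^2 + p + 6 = (p - 3)*(p - 2)*(p + 1)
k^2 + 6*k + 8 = (k + 2)*(k + 4)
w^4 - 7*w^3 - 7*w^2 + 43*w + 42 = (w - 7)*(w - 3)*(w + 1)*(w + 2)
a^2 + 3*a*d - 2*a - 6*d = (a - 2)*(a + 3*d)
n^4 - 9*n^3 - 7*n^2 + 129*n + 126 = (n - 7)*(n - 6)*(n + 1)*(n + 3)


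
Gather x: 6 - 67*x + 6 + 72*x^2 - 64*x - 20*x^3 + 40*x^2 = -20*x^3 + 112*x^2 - 131*x + 12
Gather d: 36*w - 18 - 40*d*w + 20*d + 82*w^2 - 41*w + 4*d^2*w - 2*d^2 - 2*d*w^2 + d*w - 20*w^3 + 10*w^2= d^2*(4*w - 2) + d*(-2*w^2 - 39*w + 20) - 20*w^3 + 92*w^2 - 5*w - 18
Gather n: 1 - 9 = -8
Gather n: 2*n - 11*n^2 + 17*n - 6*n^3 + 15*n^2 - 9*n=-6*n^3 + 4*n^2 + 10*n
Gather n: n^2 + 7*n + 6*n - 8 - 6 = n^2 + 13*n - 14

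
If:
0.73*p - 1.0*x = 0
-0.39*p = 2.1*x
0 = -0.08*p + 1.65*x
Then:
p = 0.00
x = 0.00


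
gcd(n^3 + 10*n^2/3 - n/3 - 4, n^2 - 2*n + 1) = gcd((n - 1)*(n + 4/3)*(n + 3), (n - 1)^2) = n - 1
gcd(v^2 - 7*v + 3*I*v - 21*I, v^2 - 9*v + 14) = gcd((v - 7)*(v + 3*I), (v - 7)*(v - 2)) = v - 7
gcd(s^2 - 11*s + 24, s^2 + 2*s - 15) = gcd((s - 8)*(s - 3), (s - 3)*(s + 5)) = s - 3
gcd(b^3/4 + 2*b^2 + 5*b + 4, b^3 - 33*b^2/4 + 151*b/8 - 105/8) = 1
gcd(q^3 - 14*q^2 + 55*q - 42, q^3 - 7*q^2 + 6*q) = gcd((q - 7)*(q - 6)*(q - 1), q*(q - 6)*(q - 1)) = q^2 - 7*q + 6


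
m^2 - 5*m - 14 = (m - 7)*(m + 2)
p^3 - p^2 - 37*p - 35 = (p - 7)*(p + 1)*(p + 5)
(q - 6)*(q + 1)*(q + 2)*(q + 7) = q^4 + 4*q^3 - 37*q^2 - 124*q - 84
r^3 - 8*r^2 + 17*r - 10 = (r - 5)*(r - 2)*(r - 1)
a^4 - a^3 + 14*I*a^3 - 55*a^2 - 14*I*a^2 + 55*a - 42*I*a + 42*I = (a + 6*I)*(a + 7*I)*(-I*a + 1)*(I*a - I)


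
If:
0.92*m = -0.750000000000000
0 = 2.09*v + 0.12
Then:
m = -0.82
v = -0.06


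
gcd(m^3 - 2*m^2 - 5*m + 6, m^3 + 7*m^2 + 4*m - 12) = m^2 + m - 2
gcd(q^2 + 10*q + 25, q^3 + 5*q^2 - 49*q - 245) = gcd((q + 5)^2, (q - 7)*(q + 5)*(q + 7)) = q + 5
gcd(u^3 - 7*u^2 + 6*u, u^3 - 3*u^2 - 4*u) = u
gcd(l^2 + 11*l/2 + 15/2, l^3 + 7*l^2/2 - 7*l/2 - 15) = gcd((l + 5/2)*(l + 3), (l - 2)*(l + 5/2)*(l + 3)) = l^2 + 11*l/2 + 15/2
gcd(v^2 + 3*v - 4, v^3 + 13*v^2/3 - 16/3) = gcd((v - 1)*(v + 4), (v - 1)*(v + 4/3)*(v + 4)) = v^2 + 3*v - 4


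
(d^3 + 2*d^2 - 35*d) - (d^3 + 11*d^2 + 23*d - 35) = -9*d^2 - 58*d + 35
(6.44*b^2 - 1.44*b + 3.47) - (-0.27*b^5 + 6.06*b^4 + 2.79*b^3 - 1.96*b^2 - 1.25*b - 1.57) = 0.27*b^5 - 6.06*b^4 - 2.79*b^3 + 8.4*b^2 - 0.19*b + 5.04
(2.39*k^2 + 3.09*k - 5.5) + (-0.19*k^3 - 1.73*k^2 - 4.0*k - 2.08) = -0.19*k^3 + 0.66*k^2 - 0.91*k - 7.58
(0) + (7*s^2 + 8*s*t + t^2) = 7*s^2 + 8*s*t + t^2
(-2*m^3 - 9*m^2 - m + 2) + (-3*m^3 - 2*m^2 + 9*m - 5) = -5*m^3 - 11*m^2 + 8*m - 3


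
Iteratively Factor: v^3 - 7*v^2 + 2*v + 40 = (v - 5)*(v^2 - 2*v - 8) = (v - 5)*(v + 2)*(v - 4)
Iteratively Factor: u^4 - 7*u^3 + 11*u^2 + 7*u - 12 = (u - 4)*(u^3 - 3*u^2 - u + 3) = (u - 4)*(u + 1)*(u^2 - 4*u + 3) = (u - 4)*(u - 1)*(u + 1)*(u - 3)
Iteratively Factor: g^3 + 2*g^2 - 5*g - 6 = (g - 2)*(g^2 + 4*g + 3) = (g - 2)*(g + 1)*(g + 3)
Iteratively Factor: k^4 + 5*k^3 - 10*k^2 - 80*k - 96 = (k + 3)*(k^3 + 2*k^2 - 16*k - 32) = (k + 3)*(k + 4)*(k^2 - 2*k - 8) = (k + 2)*(k + 3)*(k + 4)*(k - 4)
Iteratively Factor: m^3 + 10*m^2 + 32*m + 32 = (m + 2)*(m^2 + 8*m + 16) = (m + 2)*(m + 4)*(m + 4)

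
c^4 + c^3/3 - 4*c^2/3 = c^2*(c - 1)*(c + 4/3)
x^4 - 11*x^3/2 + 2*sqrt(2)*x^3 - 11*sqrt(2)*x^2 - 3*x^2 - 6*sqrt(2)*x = x*(x - 6)*(x + 1/2)*(x + 2*sqrt(2))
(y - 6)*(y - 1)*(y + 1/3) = y^3 - 20*y^2/3 + 11*y/3 + 2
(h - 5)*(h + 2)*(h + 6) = h^3 + 3*h^2 - 28*h - 60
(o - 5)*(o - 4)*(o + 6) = o^3 - 3*o^2 - 34*o + 120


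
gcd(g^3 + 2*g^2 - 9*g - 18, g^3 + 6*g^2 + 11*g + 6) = g^2 + 5*g + 6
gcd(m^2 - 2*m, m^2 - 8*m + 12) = m - 2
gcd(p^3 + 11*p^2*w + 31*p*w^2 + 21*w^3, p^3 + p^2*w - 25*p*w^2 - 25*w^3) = p + w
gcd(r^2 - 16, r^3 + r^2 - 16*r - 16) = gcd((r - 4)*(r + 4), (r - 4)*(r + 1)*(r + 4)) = r^2 - 16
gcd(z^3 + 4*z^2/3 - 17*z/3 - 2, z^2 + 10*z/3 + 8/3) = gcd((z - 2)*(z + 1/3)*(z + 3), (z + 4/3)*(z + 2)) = 1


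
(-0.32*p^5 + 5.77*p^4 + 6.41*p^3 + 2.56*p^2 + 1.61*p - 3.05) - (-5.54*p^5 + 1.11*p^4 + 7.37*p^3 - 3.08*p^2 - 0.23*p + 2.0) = 5.22*p^5 + 4.66*p^4 - 0.96*p^3 + 5.64*p^2 + 1.84*p - 5.05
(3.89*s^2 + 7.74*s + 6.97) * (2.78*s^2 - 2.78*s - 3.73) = 10.8142*s^4 + 10.703*s^3 - 16.6503*s^2 - 48.2468*s - 25.9981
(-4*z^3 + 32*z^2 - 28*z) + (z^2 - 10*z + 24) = -4*z^3 + 33*z^2 - 38*z + 24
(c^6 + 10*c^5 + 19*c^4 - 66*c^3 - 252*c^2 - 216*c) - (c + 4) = c^6 + 10*c^5 + 19*c^4 - 66*c^3 - 252*c^2 - 217*c - 4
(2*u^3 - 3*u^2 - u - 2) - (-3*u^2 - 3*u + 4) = 2*u^3 + 2*u - 6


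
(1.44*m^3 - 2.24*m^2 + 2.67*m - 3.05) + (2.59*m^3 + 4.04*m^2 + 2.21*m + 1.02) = 4.03*m^3 + 1.8*m^2 + 4.88*m - 2.03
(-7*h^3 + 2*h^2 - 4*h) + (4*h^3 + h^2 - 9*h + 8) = -3*h^3 + 3*h^2 - 13*h + 8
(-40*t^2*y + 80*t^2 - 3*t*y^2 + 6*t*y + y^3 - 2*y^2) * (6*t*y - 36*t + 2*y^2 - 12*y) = -240*t^3*y^2 + 1920*t^3*y - 2880*t^3 - 98*t^2*y^3 + 784*t^2*y^2 - 1176*t^2*y + 2*y^5 - 16*y^4 + 24*y^3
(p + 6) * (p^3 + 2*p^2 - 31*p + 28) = p^4 + 8*p^3 - 19*p^2 - 158*p + 168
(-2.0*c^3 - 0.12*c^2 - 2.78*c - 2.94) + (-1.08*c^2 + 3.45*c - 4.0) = -2.0*c^3 - 1.2*c^2 + 0.67*c - 6.94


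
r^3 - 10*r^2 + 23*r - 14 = (r - 7)*(r - 2)*(r - 1)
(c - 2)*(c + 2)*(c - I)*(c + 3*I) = c^4 + 2*I*c^3 - c^2 - 8*I*c - 12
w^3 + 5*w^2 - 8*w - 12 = (w - 2)*(w + 1)*(w + 6)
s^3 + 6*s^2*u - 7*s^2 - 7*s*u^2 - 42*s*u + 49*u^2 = (s - 7)*(s - u)*(s + 7*u)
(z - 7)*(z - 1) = z^2 - 8*z + 7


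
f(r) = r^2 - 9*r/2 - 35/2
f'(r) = 2*r - 9/2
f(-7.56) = 73.67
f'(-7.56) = -19.62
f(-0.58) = -14.55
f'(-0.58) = -5.66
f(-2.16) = -3.11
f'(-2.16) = -8.82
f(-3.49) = 10.39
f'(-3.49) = -11.48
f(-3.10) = 6.06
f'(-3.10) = -10.70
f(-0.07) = -17.18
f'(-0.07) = -4.64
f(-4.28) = 20.08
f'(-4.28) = -13.06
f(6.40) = -5.34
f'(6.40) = 8.30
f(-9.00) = 104.00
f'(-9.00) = -22.50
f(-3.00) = 5.00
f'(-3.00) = -10.50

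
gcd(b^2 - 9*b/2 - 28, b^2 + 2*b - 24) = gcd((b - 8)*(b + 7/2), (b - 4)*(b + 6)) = 1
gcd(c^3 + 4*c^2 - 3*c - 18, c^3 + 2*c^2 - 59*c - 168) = c + 3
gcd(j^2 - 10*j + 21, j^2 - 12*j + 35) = j - 7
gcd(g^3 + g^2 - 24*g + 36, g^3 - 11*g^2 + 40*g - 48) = g - 3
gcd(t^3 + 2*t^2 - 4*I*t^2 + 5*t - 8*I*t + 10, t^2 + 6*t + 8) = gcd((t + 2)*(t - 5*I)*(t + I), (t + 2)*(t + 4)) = t + 2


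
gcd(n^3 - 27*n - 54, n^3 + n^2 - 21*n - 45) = n^2 + 6*n + 9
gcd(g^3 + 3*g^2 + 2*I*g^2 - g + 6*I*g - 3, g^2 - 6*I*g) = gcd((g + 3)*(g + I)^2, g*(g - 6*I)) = 1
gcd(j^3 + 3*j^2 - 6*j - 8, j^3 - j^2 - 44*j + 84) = j - 2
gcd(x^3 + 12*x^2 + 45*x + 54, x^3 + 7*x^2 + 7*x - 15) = x + 3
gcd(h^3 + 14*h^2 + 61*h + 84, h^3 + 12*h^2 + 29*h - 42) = h + 7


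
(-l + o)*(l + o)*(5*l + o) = -5*l^3 - l^2*o + 5*l*o^2 + o^3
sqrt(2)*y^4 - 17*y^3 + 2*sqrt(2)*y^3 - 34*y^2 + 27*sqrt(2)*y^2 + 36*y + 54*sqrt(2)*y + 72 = (y + 2)*(y - 6*sqrt(2))*(y - 3*sqrt(2))*(sqrt(2)*y + 1)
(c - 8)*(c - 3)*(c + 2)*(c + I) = c^4 - 9*c^3 + I*c^3 + 2*c^2 - 9*I*c^2 + 48*c + 2*I*c + 48*I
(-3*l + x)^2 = 9*l^2 - 6*l*x + x^2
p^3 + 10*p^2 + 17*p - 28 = (p - 1)*(p + 4)*(p + 7)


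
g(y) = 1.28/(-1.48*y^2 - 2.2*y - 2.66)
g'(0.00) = 0.40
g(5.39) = -0.02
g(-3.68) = -0.09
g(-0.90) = -0.68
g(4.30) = -0.03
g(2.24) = -0.09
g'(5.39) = 0.01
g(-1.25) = -0.58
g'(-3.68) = -0.05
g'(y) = 1.28*(2.96*y + 2.2)/(-1.48*y^2 - 2.2*y - 2.66)^2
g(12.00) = -0.01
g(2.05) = -0.10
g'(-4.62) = -0.03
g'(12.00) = 0.00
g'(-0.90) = -0.17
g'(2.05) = 0.06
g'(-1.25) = -0.39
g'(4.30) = 0.01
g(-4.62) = -0.05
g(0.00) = -0.48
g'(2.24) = 0.05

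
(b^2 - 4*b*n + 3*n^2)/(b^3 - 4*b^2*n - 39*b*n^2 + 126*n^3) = (b - n)/(b^2 - b*n - 42*n^2)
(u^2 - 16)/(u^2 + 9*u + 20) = (u - 4)/(u + 5)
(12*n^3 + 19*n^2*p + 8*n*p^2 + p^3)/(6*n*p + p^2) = (12*n^3 + 19*n^2*p + 8*n*p^2 + p^3)/(p*(6*n + p))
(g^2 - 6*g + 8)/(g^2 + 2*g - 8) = (g - 4)/(g + 4)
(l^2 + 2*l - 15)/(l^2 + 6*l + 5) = (l - 3)/(l + 1)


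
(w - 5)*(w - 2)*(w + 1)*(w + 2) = w^4 - 4*w^3 - 9*w^2 + 16*w + 20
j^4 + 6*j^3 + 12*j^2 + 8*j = j*(j + 2)^3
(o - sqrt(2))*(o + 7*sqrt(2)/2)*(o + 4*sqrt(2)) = o^3 + 13*sqrt(2)*o^2/2 + 13*o - 28*sqrt(2)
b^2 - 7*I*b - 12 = (b - 4*I)*(b - 3*I)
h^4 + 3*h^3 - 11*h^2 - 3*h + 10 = (h - 2)*(h - 1)*(h + 1)*(h + 5)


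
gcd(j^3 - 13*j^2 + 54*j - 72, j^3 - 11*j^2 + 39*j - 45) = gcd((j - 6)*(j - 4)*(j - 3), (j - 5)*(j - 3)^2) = j - 3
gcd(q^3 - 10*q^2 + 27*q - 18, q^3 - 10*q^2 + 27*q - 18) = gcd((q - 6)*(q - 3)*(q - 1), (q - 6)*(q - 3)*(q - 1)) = q^3 - 10*q^2 + 27*q - 18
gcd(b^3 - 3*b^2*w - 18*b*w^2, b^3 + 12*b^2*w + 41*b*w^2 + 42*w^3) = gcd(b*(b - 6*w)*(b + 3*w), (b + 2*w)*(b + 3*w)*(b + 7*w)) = b + 3*w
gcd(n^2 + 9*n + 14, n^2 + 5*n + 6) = n + 2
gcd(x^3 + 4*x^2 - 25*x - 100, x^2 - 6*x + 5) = x - 5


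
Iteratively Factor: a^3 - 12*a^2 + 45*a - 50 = (a - 5)*(a^2 - 7*a + 10) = (a - 5)*(a - 2)*(a - 5)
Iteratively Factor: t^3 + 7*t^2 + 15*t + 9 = (t + 1)*(t^2 + 6*t + 9) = (t + 1)*(t + 3)*(t + 3)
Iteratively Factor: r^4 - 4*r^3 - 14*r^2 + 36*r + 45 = (r + 1)*(r^3 - 5*r^2 - 9*r + 45) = (r - 3)*(r + 1)*(r^2 - 2*r - 15) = (r - 5)*(r - 3)*(r + 1)*(r + 3)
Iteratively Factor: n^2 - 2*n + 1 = (n - 1)*(n - 1)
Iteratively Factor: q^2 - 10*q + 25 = (q - 5)*(q - 5)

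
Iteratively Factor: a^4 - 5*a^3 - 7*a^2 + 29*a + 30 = (a + 2)*(a^3 - 7*a^2 + 7*a + 15) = (a - 3)*(a + 2)*(a^2 - 4*a - 5) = (a - 5)*(a - 3)*(a + 2)*(a + 1)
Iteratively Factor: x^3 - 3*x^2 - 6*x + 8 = (x - 1)*(x^2 - 2*x - 8) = (x - 4)*(x - 1)*(x + 2)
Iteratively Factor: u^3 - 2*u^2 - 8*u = (u + 2)*(u^2 - 4*u) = u*(u + 2)*(u - 4)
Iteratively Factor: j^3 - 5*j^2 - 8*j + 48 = (j - 4)*(j^2 - j - 12) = (j - 4)^2*(j + 3)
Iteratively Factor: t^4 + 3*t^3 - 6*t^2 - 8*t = (t + 1)*(t^3 + 2*t^2 - 8*t) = (t + 1)*(t + 4)*(t^2 - 2*t) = (t - 2)*(t + 1)*(t + 4)*(t)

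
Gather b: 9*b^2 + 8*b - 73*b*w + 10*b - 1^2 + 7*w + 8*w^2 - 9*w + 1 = 9*b^2 + b*(18 - 73*w) + 8*w^2 - 2*w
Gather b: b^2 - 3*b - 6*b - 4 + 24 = b^2 - 9*b + 20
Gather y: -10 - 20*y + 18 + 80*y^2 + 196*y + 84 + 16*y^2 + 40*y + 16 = 96*y^2 + 216*y + 108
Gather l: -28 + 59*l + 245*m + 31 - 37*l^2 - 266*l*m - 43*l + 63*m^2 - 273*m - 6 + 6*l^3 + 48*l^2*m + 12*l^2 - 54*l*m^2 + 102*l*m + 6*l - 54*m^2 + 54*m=6*l^3 + l^2*(48*m - 25) + l*(-54*m^2 - 164*m + 22) + 9*m^2 + 26*m - 3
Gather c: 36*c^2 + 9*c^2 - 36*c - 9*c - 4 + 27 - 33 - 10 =45*c^2 - 45*c - 20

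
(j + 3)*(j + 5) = j^2 + 8*j + 15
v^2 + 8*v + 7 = (v + 1)*(v + 7)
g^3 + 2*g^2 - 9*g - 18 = (g - 3)*(g + 2)*(g + 3)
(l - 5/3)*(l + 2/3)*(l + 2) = l^3 + l^2 - 28*l/9 - 20/9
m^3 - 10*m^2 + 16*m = m*(m - 8)*(m - 2)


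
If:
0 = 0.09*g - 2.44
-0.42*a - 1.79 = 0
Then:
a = -4.26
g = 27.11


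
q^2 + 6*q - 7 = (q - 1)*(q + 7)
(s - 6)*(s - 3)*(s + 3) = s^3 - 6*s^2 - 9*s + 54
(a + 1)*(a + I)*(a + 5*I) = a^3 + a^2 + 6*I*a^2 - 5*a + 6*I*a - 5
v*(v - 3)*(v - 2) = v^3 - 5*v^2 + 6*v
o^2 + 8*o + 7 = (o + 1)*(o + 7)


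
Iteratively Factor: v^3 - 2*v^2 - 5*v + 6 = (v + 2)*(v^2 - 4*v + 3) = (v - 1)*(v + 2)*(v - 3)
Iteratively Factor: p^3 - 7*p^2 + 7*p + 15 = (p + 1)*(p^2 - 8*p + 15) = (p - 3)*(p + 1)*(p - 5)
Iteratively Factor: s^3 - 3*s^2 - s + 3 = (s + 1)*(s^2 - 4*s + 3) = (s - 3)*(s + 1)*(s - 1)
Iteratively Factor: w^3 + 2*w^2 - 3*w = (w - 1)*(w^2 + 3*w) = w*(w - 1)*(w + 3)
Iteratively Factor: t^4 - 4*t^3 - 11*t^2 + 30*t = (t)*(t^3 - 4*t^2 - 11*t + 30) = t*(t + 3)*(t^2 - 7*t + 10) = t*(t - 2)*(t + 3)*(t - 5)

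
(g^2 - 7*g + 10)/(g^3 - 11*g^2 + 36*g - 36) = (g - 5)/(g^2 - 9*g + 18)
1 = 1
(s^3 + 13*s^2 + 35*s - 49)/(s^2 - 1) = (s^2 + 14*s + 49)/(s + 1)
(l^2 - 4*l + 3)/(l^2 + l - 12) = (l - 1)/(l + 4)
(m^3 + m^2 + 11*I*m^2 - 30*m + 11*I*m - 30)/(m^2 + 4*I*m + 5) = (m^2 + m*(1 + 6*I) + 6*I)/(m - I)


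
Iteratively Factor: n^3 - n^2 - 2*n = (n + 1)*(n^2 - 2*n) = (n - 2)*(n + 1)*(n)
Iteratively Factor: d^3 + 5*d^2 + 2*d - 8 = (d - 1)*(d^2 + 6*d + 8) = (d - 1)*(d + 4)*(d + 2)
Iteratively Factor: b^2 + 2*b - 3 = (b + 3)*(b - 1)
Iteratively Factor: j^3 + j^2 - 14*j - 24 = (j - 4)*(j^2 + 5*j + 6) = (j - 4)*(j + 3)*(j + 2)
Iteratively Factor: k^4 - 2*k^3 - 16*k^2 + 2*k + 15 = (k + 1)*(k^3 - 3*k^2 - 13*k + 15) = (k - 5)*(k + 1)*(k^2 + 2*k - 3) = (k - 5)*(k + 1)*(k + 3)*(k - 1)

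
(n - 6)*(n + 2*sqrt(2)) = n^2 - 6*n + 2*sqrt(2)*n - 12*sqrt(2)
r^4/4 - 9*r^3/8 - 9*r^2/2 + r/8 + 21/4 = (r/4 + 1/2)*(r - 7)*(r - 1)*(r + 3/2)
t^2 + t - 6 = (t - 2)*(t + 3)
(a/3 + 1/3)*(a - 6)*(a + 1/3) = a^3/3 - 14*a^2/9 - 23*a/9 - 2/3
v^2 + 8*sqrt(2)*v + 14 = (v + sqrt(2))*(v + 7*sqrt(2))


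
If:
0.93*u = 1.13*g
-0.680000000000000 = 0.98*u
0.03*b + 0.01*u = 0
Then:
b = 0.23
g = -0.57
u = -0.69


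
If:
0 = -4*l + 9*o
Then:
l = 9*o/4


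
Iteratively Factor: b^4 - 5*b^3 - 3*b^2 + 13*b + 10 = (b - 5)*(b^3 - 3*b - 2) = (b - 5)*(b - 2)*(b^2 + 2*b + 1) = (b - 5)*(b - 2)*(b + 1)*(b + 1)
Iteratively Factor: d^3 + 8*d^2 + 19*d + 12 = (d + 3)*(d^2 + 5*d + 4) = (d + 1)*(d + 3)*(d + 4)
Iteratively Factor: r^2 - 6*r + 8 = (r - 4)*(r - 2)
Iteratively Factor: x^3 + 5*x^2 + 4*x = (x + 4)*(x^2 + x) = (x + 1)*(x + 4)*(x)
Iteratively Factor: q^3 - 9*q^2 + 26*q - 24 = (q - 3)*(q^2 - 6*q + 8) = (q - 3)*(q - 2)*(q - 4)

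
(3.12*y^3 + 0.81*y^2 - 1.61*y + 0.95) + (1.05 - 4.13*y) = 3.12*y^3 + 0.81*y^2 - 5.74*y + 2.0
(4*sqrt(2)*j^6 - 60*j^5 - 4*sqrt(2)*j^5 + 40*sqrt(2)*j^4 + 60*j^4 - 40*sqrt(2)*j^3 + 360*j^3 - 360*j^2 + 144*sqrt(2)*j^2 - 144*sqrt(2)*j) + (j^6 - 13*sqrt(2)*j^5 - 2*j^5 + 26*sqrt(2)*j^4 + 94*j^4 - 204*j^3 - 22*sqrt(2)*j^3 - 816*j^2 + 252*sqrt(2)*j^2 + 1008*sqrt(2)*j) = j^6 + 4*sqrt(2)*j^6 - 62*j^5 - 17*sqrt(2)*j^5 + 66*sqrt(2)*j^4 + 154*j^4 - 62*sqrt(2)*j^3 + 156*j^3 - 1176*j^2 + 396*sqrt(2)*j^2 + 864*sqrt(2)*j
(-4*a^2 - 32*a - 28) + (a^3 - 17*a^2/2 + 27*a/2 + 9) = a^3 - 25*a^2/2 - 37*a/2 - 19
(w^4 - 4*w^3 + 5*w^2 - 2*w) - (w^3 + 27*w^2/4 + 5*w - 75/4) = w^4 - 5*w^3 - 7*w^2/4 - 7*w + 75/4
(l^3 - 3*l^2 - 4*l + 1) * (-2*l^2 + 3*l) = -2*l^5 + 9*l^4 - l^3 - 14*l^2 + 3*l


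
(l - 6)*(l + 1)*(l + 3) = l^3 - 2*l^2 - 21*l - 18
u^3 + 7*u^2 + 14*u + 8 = (u + 1)*(u + 2)*(u + 4)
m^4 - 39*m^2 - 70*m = m*(m - 7)*(m + 2)*(m + 5)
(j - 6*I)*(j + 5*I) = j^2 - I*j + 30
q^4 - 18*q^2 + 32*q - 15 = (q - 3)*(q - 1)^2*(q + 5)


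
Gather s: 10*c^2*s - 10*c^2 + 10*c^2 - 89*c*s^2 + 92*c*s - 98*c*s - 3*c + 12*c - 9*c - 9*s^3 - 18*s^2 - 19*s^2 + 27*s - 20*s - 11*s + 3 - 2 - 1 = -9*s^3 + s^2*(-89*c - 37) + s*(10*c^2 - 6*c - 4)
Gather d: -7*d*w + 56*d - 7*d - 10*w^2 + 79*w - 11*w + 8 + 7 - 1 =d*(49 - 7*w) - 10*w^2 + 68*w + 14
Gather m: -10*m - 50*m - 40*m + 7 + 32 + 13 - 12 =40 - 100*m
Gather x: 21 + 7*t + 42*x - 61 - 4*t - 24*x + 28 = 3*t + 18*x - 12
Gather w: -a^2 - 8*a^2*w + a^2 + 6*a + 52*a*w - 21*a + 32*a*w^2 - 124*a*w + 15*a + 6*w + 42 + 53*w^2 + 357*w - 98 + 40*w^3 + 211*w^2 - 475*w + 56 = 40*w^3 + w^2*(32*a + 264) + w*(-8*a^2 - 72*a - 112)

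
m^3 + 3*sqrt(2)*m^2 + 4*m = m*(m + sqrt(2))*(m + 2*sqrt(2))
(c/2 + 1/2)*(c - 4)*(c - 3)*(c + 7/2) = c^4/2 - 5*c^3/4 - 8*c^2 + 59*c/4 + 21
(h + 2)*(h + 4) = h^2 + 6*h + 8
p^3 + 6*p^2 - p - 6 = (p - 1)*(p + 1)*(p + 6)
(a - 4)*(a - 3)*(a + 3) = a^3 - 4*a^2 - 9*a + 36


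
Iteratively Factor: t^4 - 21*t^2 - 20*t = (t + 4)*(t^3 - 4*t^2 - 5*t) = t*(t + 4)*(t^2 - 4*t - 5) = t*(t - 5)*(t + 4)*(t + 1)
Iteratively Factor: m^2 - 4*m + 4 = (m - 2)*(m - 2)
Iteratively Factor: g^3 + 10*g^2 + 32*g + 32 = (g + 4)*(g^2 + 6*g + 8) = (g + 2)*(g + 4)*(g + 4)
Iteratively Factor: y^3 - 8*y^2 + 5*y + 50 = (y - 5)*(y^2 - 3*y - 10) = (y - 5)*(y + 2)*(y - 5)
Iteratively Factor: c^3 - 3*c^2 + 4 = (c + 1)*(c^2 - 4*c + 4) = (c - 2)*(c + 1)*(c - 2)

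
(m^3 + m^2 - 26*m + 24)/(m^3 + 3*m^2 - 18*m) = (m^2 - 5*m + 4)/(m*(m - 3))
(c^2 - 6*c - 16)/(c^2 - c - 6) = (c - 8)/(c - 3)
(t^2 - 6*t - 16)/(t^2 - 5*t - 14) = (t - 8)/(t - 7)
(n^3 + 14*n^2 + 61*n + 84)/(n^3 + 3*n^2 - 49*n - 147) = (n + 4)/(n - 7)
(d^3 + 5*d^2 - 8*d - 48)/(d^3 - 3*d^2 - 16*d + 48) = (d + 4)/(d - 4)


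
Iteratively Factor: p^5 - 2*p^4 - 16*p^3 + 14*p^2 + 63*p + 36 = (p + 1)*(p^4 - 3*p^3 - 13*p^2 + 27*p + 36) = (p + 1)^2*(p^3 - 4*p^2 - 9*p + 36) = (p + 1)^2*(p + 3)*(p^2 - 7*p + 12) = (p - 3)*(p + 1)^2*(p + 3)*(p - 4)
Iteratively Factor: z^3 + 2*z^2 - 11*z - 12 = (z - 3)*(z^2 + 5*z + 4) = (z - 3)*(z + 1)*(z + 4)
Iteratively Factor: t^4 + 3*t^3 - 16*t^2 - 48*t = (t)*(t^3 + 3*t^2 - 16*t - 48) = t*(t + 4)*(t^2 - t - 12) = t*(t + 3)*(t + 4)*(t - 4)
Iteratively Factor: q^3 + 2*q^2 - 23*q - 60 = (q + 4)*(q^2 - 2*q - 15) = (q + 3)*(q + 4)*(q - 5)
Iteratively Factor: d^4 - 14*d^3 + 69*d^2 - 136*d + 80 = (d - 5)*(d^3 - 9*d^2 + 24*d - 16) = (d - 5)*(d - 4)*(d^2 - 5*d + 4) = (d - 5)*(d - 4)*(d - 1)*(d - 4)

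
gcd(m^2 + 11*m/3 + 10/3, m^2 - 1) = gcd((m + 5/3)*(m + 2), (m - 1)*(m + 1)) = 1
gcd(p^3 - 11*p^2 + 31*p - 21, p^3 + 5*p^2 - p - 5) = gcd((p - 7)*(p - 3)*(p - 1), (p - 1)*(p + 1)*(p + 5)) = p - 1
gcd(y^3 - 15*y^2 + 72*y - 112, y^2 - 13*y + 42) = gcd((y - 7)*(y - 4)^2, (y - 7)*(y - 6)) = y - 7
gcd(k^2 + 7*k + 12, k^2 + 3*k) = k + 3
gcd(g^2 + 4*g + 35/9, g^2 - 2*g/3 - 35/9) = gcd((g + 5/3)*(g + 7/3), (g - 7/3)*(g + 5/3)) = g + 5/3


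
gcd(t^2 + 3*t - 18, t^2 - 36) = t + 6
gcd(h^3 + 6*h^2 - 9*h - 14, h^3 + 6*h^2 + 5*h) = h + 1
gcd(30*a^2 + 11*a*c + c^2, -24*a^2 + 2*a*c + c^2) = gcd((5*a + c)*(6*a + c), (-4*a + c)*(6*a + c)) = 6*a + c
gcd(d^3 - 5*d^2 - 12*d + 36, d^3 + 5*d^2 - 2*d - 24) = d^2 + d - 6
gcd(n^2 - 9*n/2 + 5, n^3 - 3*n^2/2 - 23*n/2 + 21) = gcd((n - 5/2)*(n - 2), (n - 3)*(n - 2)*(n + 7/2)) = n - 2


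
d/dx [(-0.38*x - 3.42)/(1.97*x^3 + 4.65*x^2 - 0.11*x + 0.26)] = (1.4972*x^3 + 21.9792*x^2 + 31.806*x - 0.475)/(3.8809*x^6 + 18.321*x^5 + 21.1891*x^4 + 0.00139999999999985*x^3 + 2.4301*x^2 - 0.0572*x + 0.0676)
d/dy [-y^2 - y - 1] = -2*y - 1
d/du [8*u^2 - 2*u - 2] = 16*u - 2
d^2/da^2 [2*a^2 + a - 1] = 4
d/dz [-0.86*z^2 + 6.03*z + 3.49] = 6.03 - 1.72*z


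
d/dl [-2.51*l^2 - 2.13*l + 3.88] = -5.02*l - 2.13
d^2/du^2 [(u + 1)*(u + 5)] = 2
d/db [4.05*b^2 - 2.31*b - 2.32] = 8.1*b - 2.31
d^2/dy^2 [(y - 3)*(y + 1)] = 2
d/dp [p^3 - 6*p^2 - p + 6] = 3*p^2 - 12*p - 1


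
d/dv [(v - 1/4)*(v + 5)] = 2*v + 19/4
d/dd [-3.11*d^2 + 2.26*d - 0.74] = 2.26 - 6.22*d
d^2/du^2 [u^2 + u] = 2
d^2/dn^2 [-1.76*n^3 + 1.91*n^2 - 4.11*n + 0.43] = 3.82 - 10.56*n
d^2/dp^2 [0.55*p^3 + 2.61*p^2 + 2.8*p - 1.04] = 3.3*p + 5.22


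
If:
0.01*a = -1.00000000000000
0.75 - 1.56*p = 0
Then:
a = -100.00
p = 0.48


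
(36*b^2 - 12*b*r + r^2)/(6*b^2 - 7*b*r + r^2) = (-6*b + r)/(-b + r)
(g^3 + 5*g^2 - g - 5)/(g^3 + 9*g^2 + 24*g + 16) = (g^2 + 4*g - 5)/(g^2 + 8*g + 16)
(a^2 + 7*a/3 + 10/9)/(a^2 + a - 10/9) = (3*a + 2)/(3*a - 2)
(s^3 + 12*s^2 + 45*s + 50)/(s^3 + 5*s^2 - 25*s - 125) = (s + 2)/(s - 5)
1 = 1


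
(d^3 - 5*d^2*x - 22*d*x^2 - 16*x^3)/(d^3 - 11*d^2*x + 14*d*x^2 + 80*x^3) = (-d - x)/(-d + 5*x)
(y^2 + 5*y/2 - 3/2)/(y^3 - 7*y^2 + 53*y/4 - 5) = 2*(y + 3)/(2*y^2 - 13*y + 20)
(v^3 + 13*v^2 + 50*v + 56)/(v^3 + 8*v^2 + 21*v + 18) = (v^2 + 11*v + 28)/(v^2 + 6*v + 9)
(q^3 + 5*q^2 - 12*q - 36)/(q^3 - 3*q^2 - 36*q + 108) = (q + 2)/(q - 6)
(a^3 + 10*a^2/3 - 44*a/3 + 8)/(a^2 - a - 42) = (3*a^2 - 8*a + 4)/(3*(a - 7))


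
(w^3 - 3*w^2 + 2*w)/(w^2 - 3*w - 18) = w*(-w^2 + 3*w - 2)/(-w^2 + 3*w + 18)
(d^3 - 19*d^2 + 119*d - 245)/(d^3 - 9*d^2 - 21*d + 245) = (d - 5)/(d + 5)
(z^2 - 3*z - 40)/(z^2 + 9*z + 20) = (z - 8)/(z + 4)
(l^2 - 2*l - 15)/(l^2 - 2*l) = (l^2 - 2*l - 15)/(l*(l - 2))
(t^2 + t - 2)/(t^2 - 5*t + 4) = (t + 2)/(t - 4)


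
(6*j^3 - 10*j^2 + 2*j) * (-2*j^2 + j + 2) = -12*j^5 + 26*j^4 - 2*j^3 - 18*j^2 + 4*j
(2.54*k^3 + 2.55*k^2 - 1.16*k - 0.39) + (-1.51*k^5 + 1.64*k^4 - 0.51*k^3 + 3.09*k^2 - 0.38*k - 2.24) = -1.51*k^5 + 1.64*k^4 + 2.03*k^3 + 5.64*k^2 - 1.54*k - 2.63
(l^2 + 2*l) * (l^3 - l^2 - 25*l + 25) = l^5 + l^4 - 27*l^3 - 25*l^2 + 50*l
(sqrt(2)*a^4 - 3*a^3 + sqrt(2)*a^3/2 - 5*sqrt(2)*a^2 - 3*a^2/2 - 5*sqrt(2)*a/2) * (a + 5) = sqrt(2)*a^5 - 3*a^4 + 11*sqrt(2)*a^4/2 - 33*a^3/2 - 5*sqrt(2)*a^3/2 - 55*sqrt(2)*a^2/2 - 15*a^2/2 - 25*sqrt(2)*a/2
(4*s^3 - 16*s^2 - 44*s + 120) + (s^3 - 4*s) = 5*s^3 - 16*s^2 - 48*s + 120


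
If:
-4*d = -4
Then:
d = 1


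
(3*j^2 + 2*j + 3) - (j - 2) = 3*j^2 + j + 5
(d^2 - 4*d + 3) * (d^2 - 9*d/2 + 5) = d^4 - 17*d^3/2 + 26*d^2 - 67*d/2 + 15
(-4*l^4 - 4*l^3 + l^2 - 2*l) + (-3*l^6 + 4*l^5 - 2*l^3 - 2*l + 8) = -3*l^6 + 4*l^5 - 4*l^4 - 6*l^3 + l^2 - 4*l + 8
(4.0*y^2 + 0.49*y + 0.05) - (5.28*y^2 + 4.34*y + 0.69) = -1.28*y^2 - 3.85*y - 0.64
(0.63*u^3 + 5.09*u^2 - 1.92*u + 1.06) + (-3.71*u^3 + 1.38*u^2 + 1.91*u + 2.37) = -3.08*u^3 + 6.47*u^2 - 0.01*u + 3.43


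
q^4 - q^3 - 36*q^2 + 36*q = q*(q - 6)*(q - 1)*(q + 6)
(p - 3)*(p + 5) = p^2 + 2*p - 15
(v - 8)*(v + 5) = v^2 - 3*v - 40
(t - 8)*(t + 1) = t^2 - 7*t - 8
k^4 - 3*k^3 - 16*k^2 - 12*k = k*(k - 6)*(k + 1)*(k + 2)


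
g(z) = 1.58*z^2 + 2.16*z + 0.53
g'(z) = 3.16*z + 2.16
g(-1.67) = 1.33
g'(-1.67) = -3.12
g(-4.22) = 19.55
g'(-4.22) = -11.18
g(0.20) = 1.03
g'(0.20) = 2.79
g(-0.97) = -0.08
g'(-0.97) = -0.91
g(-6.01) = 44.62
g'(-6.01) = -16.83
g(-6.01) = 44.62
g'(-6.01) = -16.83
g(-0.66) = -0.21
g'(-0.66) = 0.07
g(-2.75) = 6.54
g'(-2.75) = -6.53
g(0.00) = 0.53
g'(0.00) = 2.16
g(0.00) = 0.53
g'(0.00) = 2.16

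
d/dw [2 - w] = -1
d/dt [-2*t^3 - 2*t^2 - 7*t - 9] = -6*t^2 - 4*t - 7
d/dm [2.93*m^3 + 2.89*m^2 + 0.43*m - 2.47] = 8.79*m^2 + 5.78*m + 0.43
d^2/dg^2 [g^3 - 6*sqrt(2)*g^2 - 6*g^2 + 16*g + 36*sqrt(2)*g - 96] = 6*g - 12*sqrt(2) - 12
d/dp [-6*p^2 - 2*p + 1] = -12*p - 2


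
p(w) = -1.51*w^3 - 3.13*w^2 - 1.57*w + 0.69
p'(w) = -4.53*w^2 - 6.26*w - 1.57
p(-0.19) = 0.89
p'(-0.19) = -0.54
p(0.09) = 0.52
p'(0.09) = -2.17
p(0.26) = 0.04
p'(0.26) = -3.50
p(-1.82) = 2.28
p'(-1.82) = -5.18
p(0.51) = -1.13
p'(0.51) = -5.94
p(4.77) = -241.90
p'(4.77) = -134.50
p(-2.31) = 6.23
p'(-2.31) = -11.28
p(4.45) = -201.34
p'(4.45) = -119.13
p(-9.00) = 862.08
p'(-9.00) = -312.16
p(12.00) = -3078.15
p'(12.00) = -729.01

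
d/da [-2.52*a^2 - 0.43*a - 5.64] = -5.04*a - 0.43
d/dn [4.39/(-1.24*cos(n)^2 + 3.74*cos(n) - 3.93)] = (16.4186 - 10.8872*cos(n))*sin(n)/(1.24*cos(n)^2 - 3.74*cos(n) + 3.93)^2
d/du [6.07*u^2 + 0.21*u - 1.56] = 12.14*u + 0.21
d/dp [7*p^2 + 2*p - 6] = 14*p + 2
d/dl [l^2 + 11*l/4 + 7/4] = 2*l + 11/4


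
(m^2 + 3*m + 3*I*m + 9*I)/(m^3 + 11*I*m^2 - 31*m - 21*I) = (m + 3)/(m^2 + 8*I*m - 7)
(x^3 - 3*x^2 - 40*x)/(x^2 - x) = (x^2 - 3*x - 40)/(x - 1)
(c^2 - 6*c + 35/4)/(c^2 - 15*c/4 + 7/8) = 2*(2*c - 5)/(4*c - 1)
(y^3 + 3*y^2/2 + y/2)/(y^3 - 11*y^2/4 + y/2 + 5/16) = 8*y*(2*y^2 + 3*y + 1)/(16*y^3 - 44*y^2 + 8*y + 5)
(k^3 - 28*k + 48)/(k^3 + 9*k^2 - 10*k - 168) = (k - 2)/(k + 7)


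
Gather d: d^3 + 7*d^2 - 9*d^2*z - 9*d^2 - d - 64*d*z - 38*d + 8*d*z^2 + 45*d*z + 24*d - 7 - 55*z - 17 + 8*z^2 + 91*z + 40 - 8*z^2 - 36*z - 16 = d^3 + d^2*(-9*z - 2) + d*(8*z^2 - 19*z - 15)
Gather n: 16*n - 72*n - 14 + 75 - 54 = 7 - 56*n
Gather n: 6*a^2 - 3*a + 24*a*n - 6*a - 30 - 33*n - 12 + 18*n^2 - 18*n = 6*a^2 - 9*a + 18*n^2 + n*(24*a - 51) - 42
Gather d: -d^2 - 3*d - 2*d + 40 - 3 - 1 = -d^2 - 5*d + 36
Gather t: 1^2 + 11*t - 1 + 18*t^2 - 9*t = 18*t^2 + 2*t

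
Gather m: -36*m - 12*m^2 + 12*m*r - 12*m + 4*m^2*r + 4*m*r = m^2*(4*r - 12) + m*(16*r - 48)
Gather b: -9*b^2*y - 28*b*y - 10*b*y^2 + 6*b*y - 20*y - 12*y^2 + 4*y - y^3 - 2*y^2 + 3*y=-9*b^2*y + b*(-10*y^2 - 22*y) - y^3 - 14*y^2 - 13*y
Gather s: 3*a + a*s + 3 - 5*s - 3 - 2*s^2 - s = 3*a - 2*s^2 + s*(a - 6)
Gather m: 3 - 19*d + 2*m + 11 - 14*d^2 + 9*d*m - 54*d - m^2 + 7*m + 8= -14*d^2 - 73*d - m^2 + m*(9*d + 9) + 22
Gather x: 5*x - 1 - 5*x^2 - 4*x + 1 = -5*x^2 + x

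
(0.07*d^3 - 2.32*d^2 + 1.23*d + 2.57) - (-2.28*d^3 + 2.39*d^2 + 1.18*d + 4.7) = 2.35*d^3 - 4.71*d^2 + 0.05*d - 2.13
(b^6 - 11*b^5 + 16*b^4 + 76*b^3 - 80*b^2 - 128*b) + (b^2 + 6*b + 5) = b^6 - 11*b^5 + 16*b^4 + 76*b^3 - 79*b^2 - 122*b + 5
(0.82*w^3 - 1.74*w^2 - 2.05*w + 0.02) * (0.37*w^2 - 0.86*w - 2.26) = 0.3034*w^5 - 1.349*w^4 - 1.1153*w^3 + 5.7028*w^2 + 4.6158*w - 0.0452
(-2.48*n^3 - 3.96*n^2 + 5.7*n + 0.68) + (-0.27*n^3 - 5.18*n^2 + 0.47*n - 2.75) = -2.75*n^3 - 9.14*n^2 + 6.17*n - 2.07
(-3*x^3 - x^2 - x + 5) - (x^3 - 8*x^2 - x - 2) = -4*x^3 + 7*x^2 + 7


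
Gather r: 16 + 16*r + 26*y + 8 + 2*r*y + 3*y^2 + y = r*(2*y + 16) + 3*y^2 + 27*y + 24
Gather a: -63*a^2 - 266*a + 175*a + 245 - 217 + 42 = -63*a^2 - 91*a + 70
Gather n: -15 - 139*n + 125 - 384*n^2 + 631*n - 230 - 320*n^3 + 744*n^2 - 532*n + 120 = -320*n^3 + 360*n^2 - 40*n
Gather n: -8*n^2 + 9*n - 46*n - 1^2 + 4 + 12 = -8*n^2 - 37*n + 15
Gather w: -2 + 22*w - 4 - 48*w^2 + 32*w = -48*w^2 + 54*w - 6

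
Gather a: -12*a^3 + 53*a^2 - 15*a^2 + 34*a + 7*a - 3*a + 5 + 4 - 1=-12*a^3 + 38*a^2 + 38*a + 8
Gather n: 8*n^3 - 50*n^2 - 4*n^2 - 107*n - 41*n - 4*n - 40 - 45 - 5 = 8*n^3 - 54*n^2 - 152*n - 90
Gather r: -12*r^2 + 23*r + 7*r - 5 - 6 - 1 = -12*r^2 + 30*r - 12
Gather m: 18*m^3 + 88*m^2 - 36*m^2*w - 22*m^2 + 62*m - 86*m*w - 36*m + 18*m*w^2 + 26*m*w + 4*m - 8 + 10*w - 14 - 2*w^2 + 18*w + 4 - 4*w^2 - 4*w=18*m^3 + m^2*(66 - 36*w) + m*(18*w^2 - 60*w + 30) - 6*w^2 + 24*w - 18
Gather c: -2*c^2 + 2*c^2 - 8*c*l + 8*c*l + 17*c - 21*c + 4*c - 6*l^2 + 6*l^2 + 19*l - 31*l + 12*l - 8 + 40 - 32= 0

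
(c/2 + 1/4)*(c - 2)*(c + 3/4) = c^3/2 - 3*c^2/8 - 17*c/16 - 3/8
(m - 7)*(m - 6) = m^2 - 13*m + 42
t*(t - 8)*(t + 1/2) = t^3 - 15*t^2/2 - 4*t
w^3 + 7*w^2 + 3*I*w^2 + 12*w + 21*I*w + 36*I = (w + 3)*(w + 4)*(w + 3*I)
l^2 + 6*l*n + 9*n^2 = (l + 3*n)^2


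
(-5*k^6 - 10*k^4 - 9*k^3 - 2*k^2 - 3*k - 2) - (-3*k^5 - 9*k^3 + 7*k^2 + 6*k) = -5*k^6 + 3*k^5 - 10*k^4 - 9*k^2 - 9*k - 2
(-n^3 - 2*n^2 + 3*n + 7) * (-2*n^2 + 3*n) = 2*n^5 + n^4 - 12*n^3 - 5*n^2 + 21*n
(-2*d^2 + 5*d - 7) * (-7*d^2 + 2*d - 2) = 14*d^4 - 39*d^3 + 63*d^2 - 24*d + 14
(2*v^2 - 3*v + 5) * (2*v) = 4*v^3 - 6*v^2 + 10*v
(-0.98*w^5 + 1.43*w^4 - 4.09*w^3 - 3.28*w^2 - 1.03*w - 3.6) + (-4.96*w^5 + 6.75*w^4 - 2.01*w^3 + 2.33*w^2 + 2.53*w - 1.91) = -5.94*w^5 + 8.18*w^4 - 6.1*w^3 - 0.95*w^2 + 1.5*w - 5.51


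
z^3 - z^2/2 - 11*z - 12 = (z - 4)*(z + 3/2)*(z + 2)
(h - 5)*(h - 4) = h^2 - 9*h + 20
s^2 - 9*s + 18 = (s - 6)*(s - 3)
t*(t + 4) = t^2 + 4*t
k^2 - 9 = (k - 3)*(k + 3)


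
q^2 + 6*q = q*(q + 6)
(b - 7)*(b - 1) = b^2 - 8*b + 7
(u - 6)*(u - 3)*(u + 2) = u^3 - 7*u^2 + 36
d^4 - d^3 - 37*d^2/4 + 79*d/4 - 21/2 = (d - 2)*(d - 3/2)*(d - 1)*(d + 7/2)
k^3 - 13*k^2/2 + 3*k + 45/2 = (k - 5)*(k - 3)*(k + 3/2)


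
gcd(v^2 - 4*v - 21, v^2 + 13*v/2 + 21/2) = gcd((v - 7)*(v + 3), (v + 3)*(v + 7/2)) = v + 3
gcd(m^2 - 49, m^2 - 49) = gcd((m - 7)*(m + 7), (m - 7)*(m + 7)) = m^2 - 49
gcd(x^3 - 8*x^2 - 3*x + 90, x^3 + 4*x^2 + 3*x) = x + 3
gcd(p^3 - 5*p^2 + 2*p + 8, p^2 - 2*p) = p - 2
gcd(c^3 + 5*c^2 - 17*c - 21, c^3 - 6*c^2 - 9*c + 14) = 1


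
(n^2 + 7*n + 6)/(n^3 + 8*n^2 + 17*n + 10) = (n + 6)/(n^2 + 7*n + 10)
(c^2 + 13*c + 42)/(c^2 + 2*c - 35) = (c + 6)/(c - 5)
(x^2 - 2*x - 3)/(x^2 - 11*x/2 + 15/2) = 2*(x + 1)/(2*x - 5)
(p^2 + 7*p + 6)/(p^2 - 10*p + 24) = (p^2 + 7*p + 6)/(p^2 - 10*p + 24)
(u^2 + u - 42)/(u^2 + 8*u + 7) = (u - 6)/(u + 1)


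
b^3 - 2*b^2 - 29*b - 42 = (b - 7)*(b + 2)*(b + 3)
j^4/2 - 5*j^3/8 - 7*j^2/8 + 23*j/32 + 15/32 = (j/2 + 1/2)*(j - 3/2)*(j - 5/4)*(j + 1/2)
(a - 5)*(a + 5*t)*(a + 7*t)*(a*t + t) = a^4*t + 12*a^3*t^2 - 4*a^3*t + 35*a^2*t^3 - 48*a^2*t^2 - 5*a^2*t - 140*a*t^3 - 60*a*t^2 - 175*t^3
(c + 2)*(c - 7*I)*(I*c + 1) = I*c^3 + 8*c^2 + 2*I*c^2 + 16*c - 7*I*c - 14*I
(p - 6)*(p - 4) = p^2 - 10*p + 24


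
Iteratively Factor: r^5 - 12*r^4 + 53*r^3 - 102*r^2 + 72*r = (r - 4)*(r^4 - 8*r^3 + 21*r^2 - 18*r) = r*(r - 4)*(r^3 - 8*r^2 + 21*r - 18) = r*(r - 4)*(r - 3)*(r^2 - 5*r + 6) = r*(r - 4)*(r - 3)*(r - 2)*(r - 3)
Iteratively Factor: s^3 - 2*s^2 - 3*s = (s + 1)*(s^2 - 3*s) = s*(s + 1)*(s - 3)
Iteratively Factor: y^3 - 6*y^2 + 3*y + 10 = (y + 1)*(y^2 - 7*y + 10) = (y - 2)*(y + 1)*(y - 5)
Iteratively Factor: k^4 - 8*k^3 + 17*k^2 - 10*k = (k - 5)*(k^3 - 3*k^2 + 2*k) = k*(k - 5)*(k^2 - 3*k + 2) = k*(k - 5)*(k - 2)*(k - 1)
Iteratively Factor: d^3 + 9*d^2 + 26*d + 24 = (d + 2)*(d^2 + 7*d + 12) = (d + 2)*(d + 3)*(d + 4)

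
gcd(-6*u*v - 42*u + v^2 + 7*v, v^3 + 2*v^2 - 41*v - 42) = v + 7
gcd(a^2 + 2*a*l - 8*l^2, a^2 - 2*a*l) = a - 2*l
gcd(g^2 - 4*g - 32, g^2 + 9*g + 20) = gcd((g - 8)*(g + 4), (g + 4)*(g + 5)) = g + 4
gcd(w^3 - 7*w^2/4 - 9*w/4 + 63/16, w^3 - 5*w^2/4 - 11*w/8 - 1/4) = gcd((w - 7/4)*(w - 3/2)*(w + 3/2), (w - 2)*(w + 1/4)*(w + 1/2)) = 1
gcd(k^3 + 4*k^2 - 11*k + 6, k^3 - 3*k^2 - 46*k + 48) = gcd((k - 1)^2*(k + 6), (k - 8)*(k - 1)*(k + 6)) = k^2 + 5*k - 6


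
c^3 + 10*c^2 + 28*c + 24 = (c + 2)^2*(c + 6)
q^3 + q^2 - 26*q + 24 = (q - 4)*(q - 1)*(q + 6)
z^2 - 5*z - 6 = (z - 6)*(z + 1)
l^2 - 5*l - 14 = (l - 7)*(l + 2)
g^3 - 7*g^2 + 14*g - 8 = (g - 4)*(g - 2)*(g - 1)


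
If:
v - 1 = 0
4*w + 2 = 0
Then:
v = 1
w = -1/2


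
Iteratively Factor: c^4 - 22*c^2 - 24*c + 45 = (c - 5)*(c^3 + 5*c^2 + 3*c - 9) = (c - 5)*(c + 3)*(c^2 + 2*c - 3) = (c - 5)*(c - 1)*(c + 3)*(c + 3)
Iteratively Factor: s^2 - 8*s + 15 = (s - 5)*(s - 3)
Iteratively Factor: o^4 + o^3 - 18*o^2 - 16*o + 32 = (o + 2)*(o^3 - o^2 - 16*o + 16) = (o - 1)*(o + 2)*(o^2 - 16) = (o - 1)*(o + 2)*(o + 4)*(o - 4)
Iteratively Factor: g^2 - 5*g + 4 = (g - 4)*(g - 1)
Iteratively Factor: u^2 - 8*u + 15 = (u - 3)*(u - 5)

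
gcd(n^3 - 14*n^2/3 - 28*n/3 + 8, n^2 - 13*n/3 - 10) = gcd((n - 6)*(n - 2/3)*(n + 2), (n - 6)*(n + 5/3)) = n - 6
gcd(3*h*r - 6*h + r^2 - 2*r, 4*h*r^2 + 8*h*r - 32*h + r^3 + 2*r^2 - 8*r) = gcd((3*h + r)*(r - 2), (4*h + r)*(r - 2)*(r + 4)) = r - 2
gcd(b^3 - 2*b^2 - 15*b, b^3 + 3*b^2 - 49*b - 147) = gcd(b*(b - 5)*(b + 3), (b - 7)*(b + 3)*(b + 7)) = b + 3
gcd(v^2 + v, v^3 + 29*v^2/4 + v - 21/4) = v + 1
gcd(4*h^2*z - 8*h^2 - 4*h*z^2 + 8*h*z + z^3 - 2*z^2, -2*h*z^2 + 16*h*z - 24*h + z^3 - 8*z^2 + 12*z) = -2*h*z + 4*h + z^2 - 2*z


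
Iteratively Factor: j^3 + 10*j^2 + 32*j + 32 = (j + 4)*(j^2 + 6*j + 8) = (j + 4)^2*(j + 2)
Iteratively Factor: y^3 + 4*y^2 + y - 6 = (y - 1)*(y^2 + 5*y + 6) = (y - 1)*(y + 2)*(y + 3)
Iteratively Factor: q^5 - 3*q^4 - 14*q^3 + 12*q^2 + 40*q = (q - 5)*(q^4 + 2*q^3 - 4*q^2 - 8*q) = (q - 5)*(q + 2)*(q^3 - 4*q) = (q - 5)*(q - 2)*(q + 2)*(q^2 + 2*q) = q*(q - 5)*(q - 2)*(q + 2)*(q + 2)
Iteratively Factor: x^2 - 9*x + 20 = (x - 5)*(x - 4)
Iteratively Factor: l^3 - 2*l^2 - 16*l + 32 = (l + 4)*(l^2 - 6*l + 8) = (l - 2)*(l + 4)*(l - 4)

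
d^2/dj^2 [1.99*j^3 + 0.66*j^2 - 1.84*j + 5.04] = 11.94*j + 1.32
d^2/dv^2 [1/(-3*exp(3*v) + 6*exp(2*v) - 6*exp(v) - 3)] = (-2*(3*exp(2*v) - 4*exp(v) + 2)^2*exp(v) + (9*exp(2*v) - 8*exp(v) + 2)*(exp(3*v) - 2*exp(2*v) + 2*exp(v) + 1))*exp(v)/(3*(exp(3*v) - 2*exp(2*v) + 2*exp(v) + 1)^3)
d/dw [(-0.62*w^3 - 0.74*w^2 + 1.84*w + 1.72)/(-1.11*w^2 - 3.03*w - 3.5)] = (0.6882*w^4 + 3.7572*w^3 + 10.7946*w^2 + 8.9984*w - 1.2284)/(1.2321*w^4 + 6.7266*w^3 + 16.9509*w^2 + 21.21*w + 12.25)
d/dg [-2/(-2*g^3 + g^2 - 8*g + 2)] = 4*(-3*g^2 + g - 4)/(2*g^3 - g^2 + 8*g - 2)^2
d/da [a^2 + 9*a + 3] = 2*a + 9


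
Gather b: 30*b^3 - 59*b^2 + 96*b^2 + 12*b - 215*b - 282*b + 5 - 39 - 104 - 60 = 30*b^3 + 37*b^2 - 485*b - 198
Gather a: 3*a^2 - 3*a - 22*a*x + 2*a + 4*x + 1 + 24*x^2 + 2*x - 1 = 3*a^2 + a*(-22*x - 1) + 24*x^2 + 6*x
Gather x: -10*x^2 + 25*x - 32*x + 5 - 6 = -10*x^2 - 7*x - 1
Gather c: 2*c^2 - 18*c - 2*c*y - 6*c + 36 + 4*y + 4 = 2*c^2 + c*(-2*y - 24) + 4*y + 40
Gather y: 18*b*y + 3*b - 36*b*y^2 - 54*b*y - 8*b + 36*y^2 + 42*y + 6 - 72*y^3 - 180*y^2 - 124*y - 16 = -5*b - 72*y^3 + y^2*(-36*b - 144) + y*(-36*b - 82) - 10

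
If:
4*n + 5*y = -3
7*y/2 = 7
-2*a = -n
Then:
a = -13/8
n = -13/4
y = 2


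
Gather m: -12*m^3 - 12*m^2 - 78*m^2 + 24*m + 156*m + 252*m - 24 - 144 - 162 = -12*m^3 - 90*m^2 + 432*m - 330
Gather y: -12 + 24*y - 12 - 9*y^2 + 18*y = -9*y^2 + 42*y - 24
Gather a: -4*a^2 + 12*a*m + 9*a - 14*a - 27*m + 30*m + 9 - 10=-4*a^2 + a*(12*m - 5) + 3*m - 1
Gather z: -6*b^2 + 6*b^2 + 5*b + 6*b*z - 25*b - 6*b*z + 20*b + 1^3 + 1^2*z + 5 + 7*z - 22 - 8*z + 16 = 0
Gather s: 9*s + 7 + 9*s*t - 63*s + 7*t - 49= s*(9*t - 54) + 7*t - 42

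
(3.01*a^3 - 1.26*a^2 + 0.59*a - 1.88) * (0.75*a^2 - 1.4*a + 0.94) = 2.2575*a^5 - 5.159*a^4 + 5.0359*a^3 - 3.4204*a^2 + 3.1866*a - 1.7672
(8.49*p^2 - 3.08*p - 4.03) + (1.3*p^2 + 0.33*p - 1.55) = 9.79*p^2 - 2.75*p - 5.58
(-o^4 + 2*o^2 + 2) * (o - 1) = -o^5 + o^4 + 2*o^3 - 2*o^2 + 2*o - 2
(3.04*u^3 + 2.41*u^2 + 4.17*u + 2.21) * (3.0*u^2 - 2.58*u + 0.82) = 9.12*u^5 - 0.6132*u^4 + 8.785*u^3 - 2.1524*u^2 - 2.2824*u + 1.8122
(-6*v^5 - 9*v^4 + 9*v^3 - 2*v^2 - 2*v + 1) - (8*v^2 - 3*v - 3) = -6*v^5 - 9*v^4 + 9*v^3 - 10*v^2 + v + 4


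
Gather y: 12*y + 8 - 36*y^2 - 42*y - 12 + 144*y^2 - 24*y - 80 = 108*y^2 - 54*y - 84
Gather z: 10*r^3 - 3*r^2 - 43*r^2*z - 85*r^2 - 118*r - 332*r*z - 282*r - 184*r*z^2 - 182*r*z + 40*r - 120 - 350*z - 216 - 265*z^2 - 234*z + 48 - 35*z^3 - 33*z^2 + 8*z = 10*r^3 - 88*r^2 - 360*r - 35*z^3 + z^2*(-184*r - 298) + z*(-43*r^2 - 514*r - 576) - 288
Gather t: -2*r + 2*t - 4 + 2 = -2*r + 2*t - 2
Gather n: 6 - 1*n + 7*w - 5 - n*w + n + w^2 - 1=-n*w + w^2 + 7*w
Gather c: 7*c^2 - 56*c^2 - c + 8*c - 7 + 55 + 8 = -49*c^2 + 7*c + 56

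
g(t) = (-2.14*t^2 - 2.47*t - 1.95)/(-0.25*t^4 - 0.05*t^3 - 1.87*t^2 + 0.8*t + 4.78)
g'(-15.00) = 0.00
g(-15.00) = 0.03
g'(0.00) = -0.45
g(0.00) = -0.41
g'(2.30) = -2.19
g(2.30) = 1.74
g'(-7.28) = 0.03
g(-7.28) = 0.12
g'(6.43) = -0.06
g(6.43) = 0.21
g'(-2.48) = 0.26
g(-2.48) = 0.52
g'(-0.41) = 0.01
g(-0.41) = -0.31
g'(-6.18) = 0.04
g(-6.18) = 0.16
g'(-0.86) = 1.41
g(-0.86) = -0.54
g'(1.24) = -13.67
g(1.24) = -3.76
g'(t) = (-4.28*t - 2.47)/(-0.25*t^4 - 0.05*t^3 - 1.87*t^2 + 0.8*t + 4.78) + (-2.14*t^2 - 2.47*t - 1.95)*(1.0*t^3 + 0.15*t^2 + 3.74*t - 0.8)/(-0.25*t^4 - 0.05*t^3 - 1.87*t^2 + 0.8*t + 4.78)^2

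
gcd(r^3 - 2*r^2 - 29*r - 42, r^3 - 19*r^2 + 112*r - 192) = 1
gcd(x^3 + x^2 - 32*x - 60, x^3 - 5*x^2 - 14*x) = x + 2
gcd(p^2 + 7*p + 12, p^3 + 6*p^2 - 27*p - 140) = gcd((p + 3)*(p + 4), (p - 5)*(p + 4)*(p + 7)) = p + 4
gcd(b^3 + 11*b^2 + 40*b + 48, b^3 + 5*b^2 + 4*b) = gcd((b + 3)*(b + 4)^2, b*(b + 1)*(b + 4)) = b + 4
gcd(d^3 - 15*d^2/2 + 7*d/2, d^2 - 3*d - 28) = d - 7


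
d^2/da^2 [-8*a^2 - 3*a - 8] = -16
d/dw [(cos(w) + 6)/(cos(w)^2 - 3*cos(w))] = (sin(w) - 18*sin(w)/cos(w)^2 + 12*tan(w))/(cos(w) - 3)^2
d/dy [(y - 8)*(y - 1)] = 2*y - 9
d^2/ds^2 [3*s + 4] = 0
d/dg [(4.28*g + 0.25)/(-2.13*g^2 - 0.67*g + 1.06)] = (9.1164*g^2 + 1.065*g + 4.7043)/(4.5369*g^4 + 2.8542*g^3 - 4.0667*g^2 - 1.4204*g + 1.1236)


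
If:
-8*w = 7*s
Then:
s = -8*w/7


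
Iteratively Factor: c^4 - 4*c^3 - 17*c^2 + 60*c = (c + 4)*(c^3 - 8*c^2 + 15*c) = (c - 3)*(c + 4)*(c^2 - 5*c) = (c - 5)*(c - 3)*(c + 4)*(c)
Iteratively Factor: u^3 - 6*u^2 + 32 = (u - 4)*(u^2 - 2*u - 8) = (u - 4)^2*(u + 2)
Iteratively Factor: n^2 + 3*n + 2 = (n + 1)*(n + 2)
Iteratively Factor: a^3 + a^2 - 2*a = (a)*(a^2 + a - 2) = a*(a - 1)*(a + 2)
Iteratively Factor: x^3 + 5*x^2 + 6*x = (x)*(x^2 + 5*x + 6) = x*(x + 2)*(x + 3)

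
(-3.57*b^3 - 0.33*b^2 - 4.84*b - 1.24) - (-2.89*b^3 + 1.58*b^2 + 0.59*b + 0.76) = -0.68*b^3 - 1.91*b^2 - 5.43*b - 2.0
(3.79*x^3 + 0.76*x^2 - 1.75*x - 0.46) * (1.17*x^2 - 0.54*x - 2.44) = 4.4343*x^5 - 1.1574*x^4 - 11.7055*x^3 - 1.4476*x^2 + 4.5184*x + 1.1224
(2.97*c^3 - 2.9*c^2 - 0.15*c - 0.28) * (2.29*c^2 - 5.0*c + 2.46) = 6.8013*c^5 - 21.491*c^4 + 21.4627*c^3 - 7.0252*c^2 + 1.031*c - 0.6888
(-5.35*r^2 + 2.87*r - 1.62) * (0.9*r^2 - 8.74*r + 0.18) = -4.815*r^4 + 49.342*r^3 - 27.5048*r^2 + 14.6754*r - 0.2916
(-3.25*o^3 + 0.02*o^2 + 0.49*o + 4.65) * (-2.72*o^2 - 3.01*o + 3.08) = 8.84*o^5 + 9.7281*o^4 - 11.403*o^3 - 14.0613*o^2 - 12.4873*o + 14.322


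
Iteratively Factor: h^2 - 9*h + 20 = (h - 4)*(h - 5)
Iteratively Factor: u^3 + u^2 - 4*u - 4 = (u + 1)*(u^2 - 4) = (u - 2)*(u + 1)*(u + 2)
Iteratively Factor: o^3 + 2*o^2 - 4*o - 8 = (o + 2)*(o^2 - 4) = (o + 2)^2*(o - 2)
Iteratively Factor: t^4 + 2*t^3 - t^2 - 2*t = (t)*(t^3 + 2*t^2 - t - 2) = t*(t + 1)*(t^2 + t - 2) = t*(t - 1)*(t + 1)*(t + 2)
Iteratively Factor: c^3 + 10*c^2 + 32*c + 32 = (c + 4)*(c^2 + 6*c + 8) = (c + 2)*(c + 4)*(c + 4)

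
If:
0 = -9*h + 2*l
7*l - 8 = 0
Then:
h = 16/63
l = 8/7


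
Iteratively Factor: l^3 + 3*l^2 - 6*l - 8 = (l - 2)*(l^2 + 5*l + 4) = (l - 2)*(l + 4)*(l + 1)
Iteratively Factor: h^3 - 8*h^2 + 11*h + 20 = (h - 5)*(h^2 - 3*h - 4) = (h - 5)*(h + 1)*(h - 4)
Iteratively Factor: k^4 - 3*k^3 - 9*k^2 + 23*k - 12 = (k - 1)*(k^3 - 2*k^2 - 11*k + 12) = (k - 1)*(k + 3)*(k^2 - 5*k + 4) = (k - 1)^2*(k + 3)*(k - 4)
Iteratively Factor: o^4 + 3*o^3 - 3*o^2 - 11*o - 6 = (o + 3)*(o^3 - 3*o - 2) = (o + 1)*(o + 3)*(o^2 - o - 2) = (o + 1)^2*(o + 3)*(o - 2)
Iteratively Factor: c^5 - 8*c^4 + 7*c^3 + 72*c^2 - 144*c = (c)*(c^4 - 8*c^3 + 7*c^2 + 72*c - 144) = c*(c - 4)*(c^3 - 4*c^2 - 9*c + 36) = c*(c - 4)^2*(c^2 - 9) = c*(c - 4)^2*(c - 3)*(c + 3)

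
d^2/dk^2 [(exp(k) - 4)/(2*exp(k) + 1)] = (9 - 18*exp(k))*exp(k)/(8*exp(3*k) + 12*exp(2*k) + 6*exp(k) + 1)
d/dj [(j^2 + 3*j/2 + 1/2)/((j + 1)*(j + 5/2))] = 8/(4*j^2 + 20*j + 25)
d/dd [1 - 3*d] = -3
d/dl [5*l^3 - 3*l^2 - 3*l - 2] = 15*l^2 - 6*l - 3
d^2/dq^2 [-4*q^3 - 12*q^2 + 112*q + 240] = -24*q - 24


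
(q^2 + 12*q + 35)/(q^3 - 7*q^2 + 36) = (q^2 + 12*q + 35)/(q^3 - 7*q^2 + 36)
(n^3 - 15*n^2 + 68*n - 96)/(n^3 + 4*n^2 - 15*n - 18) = (n^2 - 12*n + 32)/(n^2 + 7*n + 6)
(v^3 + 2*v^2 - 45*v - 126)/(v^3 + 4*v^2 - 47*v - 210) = (v + 3)/(v + 5)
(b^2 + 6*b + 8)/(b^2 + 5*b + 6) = (b + 4)/(b + 3)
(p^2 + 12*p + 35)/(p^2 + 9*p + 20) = (p + 7)/(p + 4)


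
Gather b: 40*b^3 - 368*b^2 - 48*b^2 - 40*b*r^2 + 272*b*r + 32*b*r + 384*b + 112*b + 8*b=40*b^3 - 416*b^2 + b*(-40*r^2 + 304*r + 504)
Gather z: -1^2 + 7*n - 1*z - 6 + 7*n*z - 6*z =7*n + z*(7*n - 7) - 7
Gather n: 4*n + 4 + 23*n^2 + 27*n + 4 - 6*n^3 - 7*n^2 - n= -6*n^3 + 16*n^2 + 30*n + 8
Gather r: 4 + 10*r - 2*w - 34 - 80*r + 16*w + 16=-70*r + 14*w - 14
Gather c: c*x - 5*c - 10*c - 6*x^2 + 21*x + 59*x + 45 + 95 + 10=c*(x - 15) - 6*x^2 + 80*x + 150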